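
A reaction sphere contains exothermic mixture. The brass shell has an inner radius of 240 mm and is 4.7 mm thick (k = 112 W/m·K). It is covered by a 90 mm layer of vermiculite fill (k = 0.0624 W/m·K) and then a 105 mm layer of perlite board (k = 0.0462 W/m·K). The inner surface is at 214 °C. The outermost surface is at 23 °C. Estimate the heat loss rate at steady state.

Radial (spherical) resistances in series:
R_brass shell = (1/0.24 − 1/0.2447)/(4π×112) = 5.686×10^-5 K/W
R_vermiculite fill = (1/0.2447 − 1/0.3347)/(4π×0.0624) = 1.401 K/W
R_perlite board = (1/0.3347 − 1/0.4397)/(4π×0.0462) = 1.229 K/W
R_total = 2.63 K/W
Q = ΔT/R_total = 191/2.63

Q ≈ 72.6 W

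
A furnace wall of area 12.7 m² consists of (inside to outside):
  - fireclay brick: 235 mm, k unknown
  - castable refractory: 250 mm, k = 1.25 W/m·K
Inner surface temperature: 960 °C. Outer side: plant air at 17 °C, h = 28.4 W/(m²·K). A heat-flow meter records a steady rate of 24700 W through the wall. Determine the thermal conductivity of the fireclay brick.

k ≈ 0.941 W/(m·K)

Treating each layer as a thermal resistance in series:
R_castable refractory = L/(kA) = 0.25/(1.25×12.7) = 0.01575 K/W
R_outer film = 1/(h_o·A) = 1/(28.4×12.7) = 0.002773 K/W
Sum of known resistances R_other = 0.01852 K/W
Total R = ΔT/Q = 943/24700 = 0.03818 K/W
R_fireclay brick = R_total − R_other = 0.01966 K/W
k = L/(R·A) = 0.235/(0.01966×12.7)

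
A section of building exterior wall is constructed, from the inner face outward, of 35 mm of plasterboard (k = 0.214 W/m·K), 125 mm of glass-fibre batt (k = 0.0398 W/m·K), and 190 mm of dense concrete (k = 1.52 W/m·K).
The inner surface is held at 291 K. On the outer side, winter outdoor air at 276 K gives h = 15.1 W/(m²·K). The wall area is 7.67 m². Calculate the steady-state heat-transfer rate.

Q ≈ 32.9 W

Thermal resistances in series:
R_plasterboard = L/(kA) = 0.035/(0.214×7.67) = 0.02132 K/W
R_glass-fibre batt = L/(kA) = 0.125/(0.0398×7.67) = 0.4095 K/W
R_dense concrete = L/(kA) = 0.19/(1.52×7.67) = 0.0163 K/W
R_outer film = 1/(h_o·A) = 1/(15.1×7.67) = 0.008634 K/W
R_total = 0.4557 K/W
Q = ΔT / R_total = 15 / 0.4557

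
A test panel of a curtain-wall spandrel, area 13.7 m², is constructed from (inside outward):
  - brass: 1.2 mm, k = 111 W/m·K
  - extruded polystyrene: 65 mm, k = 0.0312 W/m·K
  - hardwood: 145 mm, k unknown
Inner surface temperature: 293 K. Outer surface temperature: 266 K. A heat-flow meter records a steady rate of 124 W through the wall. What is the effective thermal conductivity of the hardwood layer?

Series thermal resistances:
R_brass = L/(kA) = 0.0012/(111×13.7) = 7.891×10^-7 K/W
R_extruded polystyrene = L/(kA) = 0.065/(0.0312×13.7) = 0.1521 K/W
Sum of known resistances R_other = 0.1521 K/W
Total R = ΔT/Q = 27/124 = 0.2177 K/W
R_hardwood = R_total − R_other = 0.06567 K/W
k = L/(R·A) = 0.145/(0.06567×13.7)

k ≈ 0.161 W/(m·K)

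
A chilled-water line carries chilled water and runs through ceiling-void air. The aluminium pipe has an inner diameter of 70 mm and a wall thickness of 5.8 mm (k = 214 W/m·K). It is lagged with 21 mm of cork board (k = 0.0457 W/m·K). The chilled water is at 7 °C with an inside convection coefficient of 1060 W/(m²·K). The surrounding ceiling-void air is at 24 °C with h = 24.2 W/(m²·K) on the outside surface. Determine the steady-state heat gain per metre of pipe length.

For a radial system each layer contributes R = ln(r_out/r_in)/(2πkL); films add R = 1/(hA).
R_inner film = 1/(h_i·2πr₁L) = 1/(1060×2π×0.035×1) = 0.00429 K/W
R_aluminium pipe wall = ln(40.8/35)/(2π×214×1) = 1.14×10^-4 K/W
R_cork board = ln(61.8/40.8)/(2π×0.0457×1) = 1.446 K/W
R_outer film = 1/(h_o·2πr_oL) = 1/(24.2×2π×0.0618×1) = 0.1064 K/W
R_total = 1.557 K/W
Q = ΔT/R_total = 17/1.557

q′ ≈ 10.9 W/m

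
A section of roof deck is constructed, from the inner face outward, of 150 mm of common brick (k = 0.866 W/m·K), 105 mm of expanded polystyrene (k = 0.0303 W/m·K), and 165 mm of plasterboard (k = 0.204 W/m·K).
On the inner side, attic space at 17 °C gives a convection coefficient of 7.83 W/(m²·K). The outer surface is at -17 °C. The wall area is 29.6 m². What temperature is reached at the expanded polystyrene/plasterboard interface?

T ≈ -11 °C

Treating each layer as a thermal resistance in series:
R_inner film = 1/(h_i·A) = 1/(7.83×29.6) = 0.004315 K/W
R_common brick = L/(kA) = 0.15/(0.866×29.6) = 0.005852 K/W
R_expanded polystyrene = L/(kA) = 0.105/(0.0303×29.6) = 0.1171 K/W
R_plasterboard = L/(kA) = 0.165/(0.204×29.6) = 0.02733 K/W
R_total = 0.1546 K/W;  Q = ΔT/R_total = 34/0.1546 = 220 W
T_interface = T_inner − Q·ΣR(inner→interface) = 17 − 220×0.1272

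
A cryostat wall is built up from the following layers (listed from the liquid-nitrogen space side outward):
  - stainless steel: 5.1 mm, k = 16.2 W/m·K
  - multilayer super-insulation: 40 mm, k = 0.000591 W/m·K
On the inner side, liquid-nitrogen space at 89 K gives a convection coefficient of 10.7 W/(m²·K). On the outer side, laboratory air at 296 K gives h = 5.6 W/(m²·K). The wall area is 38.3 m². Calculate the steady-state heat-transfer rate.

Model the wall as resistances in series:
R_inner film = 1/(h_i·A) = 1/(10.7×38.3) = 0.00244 K/W
R_stainless steel = L/(kA) = 0.0051/(16.2×38.3) = 8.22×10^-6 K/W
R_multilayer super-insulation = L/(kA) = 0.04/(0.000591×38.3) = 1.767 K/W
R_outer film = 1/(h_o·A) = 1/(5.6×38.3) = 0.004662 K/W
R_total = 1.774 K/W
Q = ΔT / R_total = 207 / 1.774

Q ≈ 117 W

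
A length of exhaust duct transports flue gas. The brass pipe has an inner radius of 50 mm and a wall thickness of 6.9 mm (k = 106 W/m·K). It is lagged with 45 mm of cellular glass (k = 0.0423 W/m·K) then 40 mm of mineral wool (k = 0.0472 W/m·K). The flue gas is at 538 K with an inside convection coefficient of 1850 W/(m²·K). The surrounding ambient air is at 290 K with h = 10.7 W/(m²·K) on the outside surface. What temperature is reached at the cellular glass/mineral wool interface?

Cylindrical conduction, so R = ln(r₂/r₁)/(2πkL) per layer, in series:
R_inner film = 1/(h_i·2πr₁L) = 1/(1850×2π×0.05×1) = 0.001721 K/W
R_brass pipe wall = ln(56.9/50)/(2π×106×1) = 1.941×10^-4 K/W
R_cellular glass = ln(101.9/56.9)/(2π×0.0423×1) = 2.192 K/W
R_mineral wool = ln(141.9/101.9)/(2π×0.0472×1) = 1.117 K/W
R_outer film = 1/(h_o·2πr_oL) = 1/(10.7×2π×0.1419×1) = 0.1048 K/W
R_total = 3.416 K/W
Q = ΔT/R_total = 248/3.416
Q = 72.6 W/m
T_interface = T_inner − Q·ΣR(inner→interface) = 538 − 72.6×2.194

T ≈ 379 K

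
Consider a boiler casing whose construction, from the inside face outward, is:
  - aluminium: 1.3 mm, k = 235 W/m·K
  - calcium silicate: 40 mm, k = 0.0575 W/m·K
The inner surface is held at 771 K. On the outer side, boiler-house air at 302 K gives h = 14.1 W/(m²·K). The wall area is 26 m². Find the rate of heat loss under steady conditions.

Series thermal resistances:
R_aluminium = L/(kA) = 0.0013/(235×26) = 2.128×10^-7 K/W
R_calcium silicate = L/(kA) = 0.04/(0.0575×26) = 0.02676 K/W
R_outer film = 1/(h_o·A) = 1/(14.1×26) = 0.002728 K/W
R_total = 0.02948 K/W
Q = ΔT / R_total = 469 / 0.02948

Q ≈ 15900 W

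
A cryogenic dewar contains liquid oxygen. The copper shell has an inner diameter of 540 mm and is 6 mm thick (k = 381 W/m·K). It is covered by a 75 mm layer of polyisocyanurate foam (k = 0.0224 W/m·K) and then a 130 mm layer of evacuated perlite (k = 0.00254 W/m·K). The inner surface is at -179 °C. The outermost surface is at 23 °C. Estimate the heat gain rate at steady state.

Q ≈ 7.52 W

For a spherical shell R = (1/r₁ − 1/r₂)/(4πk); film R = 1/(h·4πr²). In series:
R_copper shell = (1/0.27 − 1/0.276)/(4π×381) = 1.682×10^-5 K/W
R_polyisocyanurate foam = (1/0.276 − 1/0.351)/(4π×0.0224) = 2.75 K/W
R_evacuated perlite = (1/0.351 − 1/0.481)/(4π×0.00254) = 24.12 K/W
R_total = 26.87 K/W
Q = ΔT/R_total = 202/26.87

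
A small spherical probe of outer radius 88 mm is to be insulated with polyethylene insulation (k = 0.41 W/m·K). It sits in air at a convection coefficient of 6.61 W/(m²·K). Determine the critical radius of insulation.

For a sphere r_cr = 2k/h = 2×0.41/6.61
r_cr = 124 mm; since the bare radius (88 mm) is below r_cr, adding a thin layer of insulation will *increase* heat loss.

r_cr ≈ 124 mm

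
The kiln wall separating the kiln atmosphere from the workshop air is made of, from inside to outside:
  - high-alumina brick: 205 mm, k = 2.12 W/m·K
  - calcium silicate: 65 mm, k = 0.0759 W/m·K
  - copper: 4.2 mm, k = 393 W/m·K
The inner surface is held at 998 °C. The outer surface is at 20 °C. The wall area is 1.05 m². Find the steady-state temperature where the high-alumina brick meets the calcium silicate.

T ≈ 899 °C

Thermal resistances in series:
R_high-alumina brick = L/(kA) = 0.205/(2.12×1.05) = 0.09209 K/W
R_calcium silicate = L/(kA) = 0.065/(0.0759×1.05) = 0.8156 K/W
R_copper = L/(kA) = 0.0042/(393×1.05) = 1.018×10^-5 K/W
R_total = 0.9077 K/W;  Q = ΔT/R_total = 978/0.9077 = 1077 W
T_interface = T_inner − Q·ΣR(inner→interface) = 998 − 1080×0.09209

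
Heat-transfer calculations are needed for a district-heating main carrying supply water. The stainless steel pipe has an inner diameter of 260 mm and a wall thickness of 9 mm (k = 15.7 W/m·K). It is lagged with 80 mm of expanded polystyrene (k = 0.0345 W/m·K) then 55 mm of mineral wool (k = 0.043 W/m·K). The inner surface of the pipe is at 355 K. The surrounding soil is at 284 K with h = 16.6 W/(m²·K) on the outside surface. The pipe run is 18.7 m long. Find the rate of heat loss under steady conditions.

Cylindrical conduction, so R = ln(r₂/r₁)/(2πkL) per layer, in series:
R_stainless steel pipe wall = ln(139/130)/(2π×15.7×18.7) = 3.629×10^-5 K/W
R_expanded polystyrene = ln(219/139)/(2π×0.0345×18.7) = 0.1121 K/W
R_mineral wool = ln(274/219)/(2π×0.043×18.7) = 0.04435 K/W
R_outer film = 1/(h_o·2πr_oL) = 1/(16.6×2π×0.274×18.7) = 0.001871 K/W
R_total = 0.1584 K/W
Q = ΔT/R_total = 71/0.1584

Q ≈ 448 W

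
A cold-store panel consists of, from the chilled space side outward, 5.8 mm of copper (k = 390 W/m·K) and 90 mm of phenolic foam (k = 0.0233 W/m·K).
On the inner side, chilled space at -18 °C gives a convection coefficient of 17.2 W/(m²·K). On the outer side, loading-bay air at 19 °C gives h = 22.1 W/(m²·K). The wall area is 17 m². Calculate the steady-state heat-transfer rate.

Q ≈ 159 W

Thermal resistances in series:
R_inner film = 1/(h_i·A) = 1/(17.2×17) = 0.00342 K/W
R_copper = L/(kA) = 0.0058/(390×17) = 8.748×10^-7 K/W
R_phenolic foam = L/(kA) = 0.09/(0.0233×17) = 0.2272 K/W
R_outer film = 1/(h_o·A) = 1/(22.1×17) = 0.002662 K/W
R_total = 0.2333 K/W
Q = ΔT / R_total = 37 / 0.2333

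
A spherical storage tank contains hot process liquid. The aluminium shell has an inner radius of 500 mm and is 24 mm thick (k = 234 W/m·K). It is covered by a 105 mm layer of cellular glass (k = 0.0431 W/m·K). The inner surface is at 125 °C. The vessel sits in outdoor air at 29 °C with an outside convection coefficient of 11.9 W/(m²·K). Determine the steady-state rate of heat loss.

Q ≈ 159 W

Radial (spherical) resistances in series:
R_aluminium shell = (1/0.5 − 1/0.524)/(4π×234) = 3.115×10^-5 K/W
R_cellular glass = (1/0.524 − 1/0.629)/(4π×0.0431) = 0.5882 K/W
R_outer film = 1/(h·4πr_o²) = 1/(11.9×4π×0.629²) = 0.0169 K/W
R_total = 0.6051 K/W
Q = ΔT/R_total = 96/0.6051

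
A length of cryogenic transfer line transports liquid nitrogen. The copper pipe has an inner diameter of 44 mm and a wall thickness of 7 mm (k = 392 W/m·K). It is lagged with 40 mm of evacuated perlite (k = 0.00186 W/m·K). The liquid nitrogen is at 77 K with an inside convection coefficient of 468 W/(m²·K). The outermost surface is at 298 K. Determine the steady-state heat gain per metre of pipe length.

q′ ≈ 2.98 W/m

Cylindrical conduction, so R = ln(r₂/r₁)/(2πkL) per layer, in series:
R_inner film = 1/(h_i·2πr₁L) = 1/(468×2π×0.022×1) = 0.01546 K/W
R_copper pipe wall = ln(29/22)/(2π×392×1) = 1.122×10^-4 K/W
R_evacuated perlite = ln(69/29)/(2π×0.00186×1) = 74.17 K/W
R_total = 74.19 K/W
Q = ΔT/R_total = 221/74.19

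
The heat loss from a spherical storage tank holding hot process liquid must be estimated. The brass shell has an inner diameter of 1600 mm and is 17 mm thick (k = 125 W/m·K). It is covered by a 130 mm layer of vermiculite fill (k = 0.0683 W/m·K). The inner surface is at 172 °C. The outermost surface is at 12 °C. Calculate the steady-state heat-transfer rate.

Q ≈ 817 W

Spherical conduction: R = (1/r_in − 1/r_out)/(4πk) per layer; series-sum.
R_brass shell = (1/0.8 − 1/0.817)/(4π×125) = 1.656×10^-5 K/W
R_vermiculite fill = (1/0.817 − 1/0.947)/(4π×0.0683) = 0.1958 K/W
R_total = 0.1958 K/W
Q = ΔT/R_total = 160/0.1958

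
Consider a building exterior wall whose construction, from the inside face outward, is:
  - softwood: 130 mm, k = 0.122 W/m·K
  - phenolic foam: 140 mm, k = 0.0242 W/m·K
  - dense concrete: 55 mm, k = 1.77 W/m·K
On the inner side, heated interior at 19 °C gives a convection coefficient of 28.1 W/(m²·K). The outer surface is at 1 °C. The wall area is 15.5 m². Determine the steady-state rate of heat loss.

Q ≈ 40.3 W

Using the resistance-network approach (series):
R_inner film = 1/(h_i·A) = 1/(28.1×15.5) = 0.002296 K/W
R_softwood = L/(kA) = 0.13/(0.122×15.5) = 0.06875 K/W
R_phenolic foam = L/(kA) = 0.14/(0.0242×15.5) = 0.3732 K/W
R_dense concrete = L/(kA) = 0.055/(1.77×15.5) = 0.002005 K/W
R_total = 0.4463 K/W
Q = ΔT / R_total = 18 / 0.4463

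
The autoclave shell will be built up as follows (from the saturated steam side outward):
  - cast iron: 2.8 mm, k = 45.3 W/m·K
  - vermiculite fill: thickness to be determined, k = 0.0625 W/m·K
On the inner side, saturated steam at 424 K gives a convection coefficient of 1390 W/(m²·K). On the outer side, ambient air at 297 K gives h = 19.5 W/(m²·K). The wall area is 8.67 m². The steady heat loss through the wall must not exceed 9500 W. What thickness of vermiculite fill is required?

L ≈ 3.99 mm

Model the wall as resistances in series:
R_inner film = 1/(h_i·A) = 1/(1390×8.67) = 8.298×10^-5 K/W
R_cast iron = L/(kA) = 0.0028/(45.3×8.67) = 7.129×10^-6 K/W
R_outer film = 1/(h_o·A) = 1/(19.5×8.67) = 0.005915 K/W
Sum of the known resistances R_other = 0.006005 K/W
Required total resistance R_tot = ΔT/Q_allow = 127/9500 = 0.01337 K/W
R_vermiculite fill = R_tot − R_other = 0.007363 K/W
L = R·k·A = 0.007363×0.0625×8.67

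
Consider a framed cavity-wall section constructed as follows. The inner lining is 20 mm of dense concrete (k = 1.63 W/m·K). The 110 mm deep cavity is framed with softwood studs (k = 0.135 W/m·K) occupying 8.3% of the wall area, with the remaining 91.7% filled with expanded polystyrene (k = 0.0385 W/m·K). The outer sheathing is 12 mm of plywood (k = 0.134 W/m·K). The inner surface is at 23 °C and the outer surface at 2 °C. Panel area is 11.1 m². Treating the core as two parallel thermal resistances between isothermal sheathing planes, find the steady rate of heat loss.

Sheathing layers in series; stud and cavity paths in parallel between them.
R_inner = 0.02/(1.63×11.1) = 0.001105 K/W
R_stud  = 0.11/(0.135×0.083×11.1) = 0.8844 K/W
R_cav   = 0.11/(0.0385×0.917×11.1) = 0.2807 K/W
1/R_core = 1/R_stud + 1/R_cav → R_core = 0.2131 K/W
R_outer = 0.012/(0.134×11.1) = 0.008068 K/W
R_total = 0.2222 K/W
Q = ΔT/R_total = 21/0.2222

Q ≈ 94.5 W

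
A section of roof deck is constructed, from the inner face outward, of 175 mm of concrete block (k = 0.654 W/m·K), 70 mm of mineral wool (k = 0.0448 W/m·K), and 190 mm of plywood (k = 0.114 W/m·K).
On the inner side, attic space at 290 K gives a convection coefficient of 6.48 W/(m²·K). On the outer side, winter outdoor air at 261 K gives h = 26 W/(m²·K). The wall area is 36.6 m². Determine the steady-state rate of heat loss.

Q ≈ 288 W

Thermal resistances in series:
R_inner film = 1/(h_i·A) = 1/(6.48×36.6) = 0.004216 K/W
R_concrete block = L/(kA) = 0.175/(0.654×36.6) = 0.007311 K/W
R_mineral wool = L/(kA) = 0.07/(0.0448×36.6) = 0.04269 K/W
R_plywood = L/(kA) = 0.19/(0.114×36.6) = 0.04554 K/W
R_outer film = 1/(h_o·A) = 1/(26×36.6) = 0.001051 K/W
R_total = 0.1008 K/W
Q = ΔT / R_total = 29 / 0.1008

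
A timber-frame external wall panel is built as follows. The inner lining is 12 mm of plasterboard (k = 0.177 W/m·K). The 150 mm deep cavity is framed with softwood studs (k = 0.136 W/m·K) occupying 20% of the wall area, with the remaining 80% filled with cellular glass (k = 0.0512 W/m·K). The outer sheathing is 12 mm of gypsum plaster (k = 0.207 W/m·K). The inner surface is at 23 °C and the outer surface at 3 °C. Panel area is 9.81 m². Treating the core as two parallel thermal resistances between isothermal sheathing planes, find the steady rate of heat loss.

Q ≈ 84.3 W

Sheathing layers in series; stud and cavity paths in parallel between them.
R_inner = 0.012/(0.177×9.81) = 0.006911 K/W
R_stud  = 0.15/(0.136×0.2×9.81) = 0.5622 K/W
R_cav   = 0.15/(0.0512×0.8×9.81) = 0.3733 K/W
1/R_core = 1/R_stud + 1/R_cav → R_core = 0.2243 K/W
R_outer = 0.012/(0.207×9.81) = 0.005909 K/W
R_total = 0.2372 K/W
Q = ΔT/R_total = 20/0.2372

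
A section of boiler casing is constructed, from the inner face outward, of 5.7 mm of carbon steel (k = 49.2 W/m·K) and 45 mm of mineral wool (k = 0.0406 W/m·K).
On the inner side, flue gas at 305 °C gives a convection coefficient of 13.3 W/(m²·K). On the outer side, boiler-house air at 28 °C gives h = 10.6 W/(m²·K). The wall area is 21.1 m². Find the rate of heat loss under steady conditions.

Q ≈ 4570 W

Thermal resistances in series:
R_inner film = 1/(h_i·A) = 1/(13.3×21.1) = 0.003563 K/W
R_carbon steel = L/(kA) = 0.0057/(49.2×21.1) = 5.491×10^-6 K/W
R_mineral wool = L/(kA) = 0.045/(0.0406×21.1) = 0.05253 K/W
R_outer film = 1/(h_o·A) = 1/(10.6×21.1) = 0.004471 K/W
R_total = 0.06057 K/W
Q = ΔT / R_total = 277 / 0.06057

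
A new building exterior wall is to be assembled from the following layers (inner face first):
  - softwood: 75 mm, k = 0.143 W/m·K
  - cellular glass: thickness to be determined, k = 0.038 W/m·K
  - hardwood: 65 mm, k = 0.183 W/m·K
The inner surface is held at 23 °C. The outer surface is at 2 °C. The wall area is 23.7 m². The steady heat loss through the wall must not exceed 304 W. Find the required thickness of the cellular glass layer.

L ≈ 28.8 mm

Series thermal resistances:
R_softwood = L/(kA) = 0.075/(0.143×23.7) = 0.02213 K/W
R_hardwood = L/(kA) = 0.065/(0.183×23.7) = 0.01499 K/W
Sum of the known resistances R_other = 0.03712 K/W
Required total resistance R_tot = ΔT/Q_allow = 21/304 = 0.06908 K/W
R_cellular glass = R_tot − R_other = 0.03196 K/W
L = R·k·A = 0.03196×0.038×23.7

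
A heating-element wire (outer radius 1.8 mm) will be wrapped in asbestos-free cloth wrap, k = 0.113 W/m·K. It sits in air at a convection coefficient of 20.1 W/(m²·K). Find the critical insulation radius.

For a cylinder r_cr = k/h = 0.113/20.1
r_cr = 5.62 mm; since the bare radius (1.8 mm) is below r_cr, adding a thin layer of insulation will *increase* heat loss.

r_cr ≈ 5.62 mm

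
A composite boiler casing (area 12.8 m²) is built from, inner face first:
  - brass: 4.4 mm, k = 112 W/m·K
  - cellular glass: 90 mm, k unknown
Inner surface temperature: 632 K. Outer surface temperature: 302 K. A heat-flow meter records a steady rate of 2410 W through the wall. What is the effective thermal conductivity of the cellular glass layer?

k ≈ 0.0514 W/(m·K)

Thermal resistances in series:
R_brass = L/(kA) = 0.0044/(112×12.8) = 3.069×10^-6 K/W
Sum of known resistances R_other = 3.069×10^-6 K/W
Total R = ΔT/Q = 330/2410 = 0.1369 K/W
R_cellular glass = R_total − R_other = 0.1369 K/W
k = L/(R·A) = 0.09/(0.1369×12.8)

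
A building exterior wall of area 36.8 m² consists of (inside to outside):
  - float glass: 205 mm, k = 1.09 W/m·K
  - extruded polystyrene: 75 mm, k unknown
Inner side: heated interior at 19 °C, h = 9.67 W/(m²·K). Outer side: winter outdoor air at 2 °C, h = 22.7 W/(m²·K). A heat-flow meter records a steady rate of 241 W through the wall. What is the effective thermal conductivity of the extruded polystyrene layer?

Treating each layer as a thermal resistance in series:
R_inner film = 1/(h_i·A) = 1/(9.67×36.8) = 0.00281 K/W
R_float glass = L/(kA) = 0.205/(1.09×36.8) = 0.005111 K/W
R_outer film = 1/(h_o·A) = 1/(22.7×36.8) = 0.001197 K/W
Sum of known resistances R_other = 0.009118 K/W
Total R = ΔT/Q = 17/241 = 0.07054 K/W
R_extruded polystyrene = R_total − R_other = 0.06142 K/W
k = L/(R·A) = 0.075/(0.06142×36.8)

k ≈ 0.0332 W/(m·K)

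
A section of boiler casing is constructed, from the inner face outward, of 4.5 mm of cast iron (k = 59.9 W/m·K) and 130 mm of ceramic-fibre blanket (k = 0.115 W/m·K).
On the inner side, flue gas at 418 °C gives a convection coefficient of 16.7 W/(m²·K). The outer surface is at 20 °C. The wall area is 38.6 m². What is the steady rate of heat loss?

Treating each layer as a thermal resistance in series:
R_inner film = 1/(h_i·A) = 1/(16.7×38.6) = 0.001551 K/W
R_cast iron = L/(kA) = 0.0045/(59.9×38.6) = 1.946×10^-6 K/W
R_ceramic-fibre blanket = L/(kA) = 0.13/(0.115×38.6) = 0.02929 K/W
R_total = 0.03084 K/W
Q = ΔT / R_total = 398 / 0.03084

Q ≈ 12900 W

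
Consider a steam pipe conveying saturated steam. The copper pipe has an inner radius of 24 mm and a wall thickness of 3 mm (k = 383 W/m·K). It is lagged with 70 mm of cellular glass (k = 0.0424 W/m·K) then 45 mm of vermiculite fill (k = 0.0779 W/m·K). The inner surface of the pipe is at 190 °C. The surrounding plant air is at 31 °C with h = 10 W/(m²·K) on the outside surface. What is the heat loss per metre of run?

q′ ≈ 27.9 W/m

Treating each annulus and film as a series resistance:
R_copper pipe wall = ln(27/24)/(2π×383×1) = 4.894×10^-5 K/W
R_cellular glass = ln(97/27)/(2π×0.0424×1) = 4.8 K/W
R_vermiculite fill = ln(142/97)/(2π×0.0779×1) = 0.7786 K/W
R_outer film = 1/(h_o·2πr_oL) = 1/(10×2π×0.142×1) = 0.1121 K/W
R_total = 5.691 K/W
Q = ΔT/R_total = 159/5.691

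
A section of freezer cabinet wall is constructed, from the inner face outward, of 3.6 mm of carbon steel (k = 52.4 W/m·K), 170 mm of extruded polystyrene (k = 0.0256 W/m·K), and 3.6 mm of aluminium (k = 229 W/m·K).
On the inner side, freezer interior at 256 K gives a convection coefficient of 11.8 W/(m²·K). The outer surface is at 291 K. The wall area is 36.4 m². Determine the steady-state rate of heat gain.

Q ≈ 189 W

Model the wall as resistances in series:
R_inner film = 1/(h_i·A) = 1/(11.8×36.4) = 0.002328 K/W
R_carbon steel = L/(kA) = 0.0036/(52.4×36.4) = 1.887×10^-6 K/W
R_extruded polystyrene = L/(kA) = 0.17/(0.0256×36.4) = 0.1824 K/W
R_aluminium = L/(kA) = 0.0036/(229×36.4) = 4.319×10^-7 K/W
R_total = 0.1848 K/W
Q = ΔT / R_total = 35 / 0.1848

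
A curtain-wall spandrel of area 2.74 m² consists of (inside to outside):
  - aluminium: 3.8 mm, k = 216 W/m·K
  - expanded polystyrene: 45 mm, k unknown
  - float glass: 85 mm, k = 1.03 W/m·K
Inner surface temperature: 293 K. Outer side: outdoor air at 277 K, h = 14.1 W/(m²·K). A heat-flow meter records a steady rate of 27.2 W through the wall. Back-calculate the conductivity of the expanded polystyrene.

Treating each layer as a thermal resistance in series:
R_aluminium = L/(kA) = 0.0038/(216×2.74) = 6.421×10^-6 K/W
R_float glass = L/(kA) = 0.085/(1.03×2.74) = 0.03012 K/W
R_outer film = 1/(h_o·A) = 1/(14.1×2.74) = 0.02588 K/W
Sum of known resistances R_other = 0.05601 K/W
Total R = ΔT/Q = 16/27.2 = 0.5882 K/W
R_expanded polystyrene = R_total − R_other = 0.5322 K/W
k = L/(R·A) = 0.045/(0.5322×2.74)

k ≈ 0.0309 W/(m·K)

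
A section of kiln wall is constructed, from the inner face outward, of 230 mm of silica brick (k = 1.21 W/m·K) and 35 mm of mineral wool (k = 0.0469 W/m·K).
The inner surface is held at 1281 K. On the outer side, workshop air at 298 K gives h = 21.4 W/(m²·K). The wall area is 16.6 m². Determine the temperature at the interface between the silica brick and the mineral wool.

Treating each layer as a thermal resistance in series:
R_silica brick = L/(kA) = 0.23/(1.21×16.6) = 0.01145 K/W
R_mineral wool = L/(kA) = 0.035/(0.0469×16.6) = 0.04496 K/W
R_outer film = 1/(h_o·A) = 1/(21.4×16.6) = 0.002815 K/W
R_total = 0.05922 K/W;  Q = ΔT/R_total = 983/0.05922 = 16600 W
T_interface = T_inner − Q·ΣR(inner→interface) = 1281 − 16600×0.01145

T ≈ 1090 K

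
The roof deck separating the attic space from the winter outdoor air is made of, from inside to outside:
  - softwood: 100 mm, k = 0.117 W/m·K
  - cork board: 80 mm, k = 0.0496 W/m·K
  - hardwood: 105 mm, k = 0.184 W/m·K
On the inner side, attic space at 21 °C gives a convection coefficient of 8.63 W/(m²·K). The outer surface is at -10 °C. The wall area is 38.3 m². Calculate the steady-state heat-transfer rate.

Q ≈ 376 W

Thermal resistances in series:
R_inner film = 1/(h_i·A) = 1/(8.63×38.3) = 0.003025 K/W
R_softwood = L/(kA) = 0.1/(0.117×38.3) = 0.02232 K/W
R_cork board = L/(kA) = 0.08/(0.0496×38.3) = 0.04211 K/W
R_hardwood = L/(kA) = 0.105/(0.184×38.3) = 0.0149 K/W
R_total = 0.08235 K/W
Q = ΔT / R_total = 31 / 0.08235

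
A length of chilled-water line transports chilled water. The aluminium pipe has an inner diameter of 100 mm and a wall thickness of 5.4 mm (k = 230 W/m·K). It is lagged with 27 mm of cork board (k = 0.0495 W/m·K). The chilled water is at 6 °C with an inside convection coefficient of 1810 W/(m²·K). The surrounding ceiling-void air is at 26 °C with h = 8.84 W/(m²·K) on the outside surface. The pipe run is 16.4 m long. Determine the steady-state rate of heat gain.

For a radial system each layer contributes R = ln(r_out/r_in)/(2πkL); films add R = 1/(hA).
R_inner film = 1/(h_i·2πr₁L) = 1/(1810×2π×0.05×16.4) = 1.072×10^-4 K/W
R_aluminium pipe wall = ln(55.4/50)/(2π×230×16.4) = 4.327×10^-6 K/W
R_cork board = ln(82.4/55.4)/(2π×0.0495×16.4) = 0.07783 K/W
R_outer film = 1/(h_o·2πr_oL) = 1/(8.84×2π×0.0824×16.4) = 0.01332 K/W
R_total = 0.09127 K/W
Q = ΔT/R_total = 20/0.09127

Q ≈ 219 W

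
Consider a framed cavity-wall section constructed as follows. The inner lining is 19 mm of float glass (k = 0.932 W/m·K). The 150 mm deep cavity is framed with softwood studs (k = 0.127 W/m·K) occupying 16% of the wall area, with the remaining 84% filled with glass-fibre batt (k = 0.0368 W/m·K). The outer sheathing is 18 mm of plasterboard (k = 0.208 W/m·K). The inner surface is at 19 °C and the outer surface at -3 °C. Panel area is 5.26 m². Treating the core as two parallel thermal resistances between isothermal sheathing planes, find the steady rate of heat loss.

Q ≈ 38.1 W

Sheathing layers in series; stud and cavity paths in parallel between them.
R_inner = 0.019/(0.932×5.26) = 0.003876 K/W
R_stud  = 0.15/(0.127×0.16×5.26) = 1.403 K/W
R_cav   = 0.15/(0.0368×0.84×5.26) = 0.9225 K/W
1/R_core = 1/R_stud + 1/R_cav → R_core = 0.5566 K/W
R_outer = 0.018/(0.208×5.26) = 0.01645 K/W
R_total = 0.577 K/W
Q = ΔT/R_total = 22/0.577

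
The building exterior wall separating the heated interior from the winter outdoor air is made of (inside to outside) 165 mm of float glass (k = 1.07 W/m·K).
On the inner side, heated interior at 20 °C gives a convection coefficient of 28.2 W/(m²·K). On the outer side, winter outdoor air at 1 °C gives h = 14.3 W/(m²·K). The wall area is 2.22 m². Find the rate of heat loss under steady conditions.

Q ≈ 162 W

Treating each layer as a thermal resistance in series:
R_inner film = 1/(h_i·A) = 1/(28.2×2.22) = 0.01597 K/W
R_float glass = L/(kA) = 0.165/(1.07×2.22) = 0.06946 K/W
R_outer film = 1/(h_o·A) = 1/(14.3×2.22) = 0.0315 K/W
R_total = 0.1169 K/W
Q = ΔT / R_total = 19 / 0.1169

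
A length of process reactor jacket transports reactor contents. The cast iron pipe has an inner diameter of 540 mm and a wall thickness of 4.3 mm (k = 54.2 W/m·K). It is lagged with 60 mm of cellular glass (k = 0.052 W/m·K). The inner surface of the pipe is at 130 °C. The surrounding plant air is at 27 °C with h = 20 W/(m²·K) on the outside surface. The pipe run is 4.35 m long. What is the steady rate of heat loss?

Q ≈ 712 W

For a radial system each layer contributes R = ln(r_out/r_in)/(2πkL); films add R = 1/(hA).
R_cast iron pipe wall = ln(274.3/270)/(2π×54.2×4.35) = 1.067×10^-5 K/W
R_cellular glass = ln(334.3/274.3)/(2π×0.052×4.35) = 0.1392 K/W
R_outer film = 1/(h_o·2πr_oL) = 1/(20×2π×0.3343×4.35) = 0.005472 K/W
R_total = 0.1447 K/W
Q = ΔT/R_total = 103/0.1447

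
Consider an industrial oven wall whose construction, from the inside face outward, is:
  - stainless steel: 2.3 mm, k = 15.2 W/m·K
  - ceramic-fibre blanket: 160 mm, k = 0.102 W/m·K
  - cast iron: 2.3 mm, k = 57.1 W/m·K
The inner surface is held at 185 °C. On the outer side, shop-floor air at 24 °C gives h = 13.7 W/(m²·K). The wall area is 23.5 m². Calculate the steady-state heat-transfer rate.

Q ≈ 2300 W

Thermal resistances in series:
R_stainless steel = L/(kA) = 0.0023/(15.2×23.5) = 6.439×10^-6 K/W
R_ceramic-fibre blanket = L/(kA) = 0.16/(0.102×23.5) = 0.06675 K/W
R_cast iron = L/(kA) = 0.0023/(57.1×23.5) = 1.714×10^-6 K/W
R_outer film = 1/(h_o·A) = 1/(13.7×23.5) = 0.003106 K/W
R_total = 0.06986 K/W
Q = ΔT / R_total = 161 / 0.06986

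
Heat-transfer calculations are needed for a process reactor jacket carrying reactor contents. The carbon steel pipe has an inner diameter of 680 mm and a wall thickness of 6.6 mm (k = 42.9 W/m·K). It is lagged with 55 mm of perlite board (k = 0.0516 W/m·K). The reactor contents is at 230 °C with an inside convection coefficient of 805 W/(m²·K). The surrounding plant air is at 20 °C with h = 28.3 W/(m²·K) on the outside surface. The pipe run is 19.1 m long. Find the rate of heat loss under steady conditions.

Treating each annulus and film as a series resistance:
R_inner film = 1/(h_i·2πr₁L) = 1/(805×2π×0.34×19.1) = 3.044×10^-5 K/W
R_carbon steel pipe wall = ln(346.6/340)/(2π×42.9×19.1) = 3.734×10^-6 K/W
R_perlite board = ln(401.6/346.6)/(2π×0.0516×19.1) = 0.02378 K/W
R_outer film = 1/(h_o·2πr_oL) = 1/(28.3×2π×0.4016×19.1) = 7.332×10^-4 K/W
R_total = 0.02455 K/W
Q = ΔT/R_total = 210/0.02455

Q ≈ 8550 W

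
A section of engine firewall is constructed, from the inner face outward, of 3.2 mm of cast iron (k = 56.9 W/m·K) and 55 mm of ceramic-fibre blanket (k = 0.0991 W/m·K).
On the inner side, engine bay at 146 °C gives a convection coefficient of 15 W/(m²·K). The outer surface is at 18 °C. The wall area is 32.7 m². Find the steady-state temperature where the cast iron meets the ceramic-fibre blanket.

Model the wall as resistances in series:
R_inner film = 1/(h_i·A) = 1/(15×32.7) = 0.002039 K/W
R_cast iron = L/(kA) = 0.0032/(56.9×32.7) = 1.72×10^-6 K/W
R_ceramic-fibre blanket = L/(kA) = 0.055/(0.0991×32.7) = 0.01697 K/W
R_total = 0.01901 K/W;  Q = ΔT/R_total = 128/0.01901 = 6732 W
T_interface = T_inner − Q·ΣR(inner→interface) = 146 − 6730×0.00204

T ≈ 132 °C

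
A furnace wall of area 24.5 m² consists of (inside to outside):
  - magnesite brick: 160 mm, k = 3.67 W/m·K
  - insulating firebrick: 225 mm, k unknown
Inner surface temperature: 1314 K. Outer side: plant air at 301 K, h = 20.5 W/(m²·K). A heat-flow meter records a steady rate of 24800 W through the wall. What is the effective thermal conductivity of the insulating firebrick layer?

k ≈ 0.248 W/(m·K)

Using the resistance-network approach (series):
R_magnesite brick = L/(kA) = 0.16/(3.67×24.5) = 0.001779 K/W
R_outer film = 1/(h_o·A) = 1/(20.5×24.5) = 0.001991 K/W
Sum of known resistances R_other = 0.00377 K/W
Total R = ΔT/Q = 1013/24800 = 0.04085 K/W
R_insulating firebrick = R_total − R_other = 0.03708 K/W
k = L/(R·A) = 0.225/(0.03708×24.5)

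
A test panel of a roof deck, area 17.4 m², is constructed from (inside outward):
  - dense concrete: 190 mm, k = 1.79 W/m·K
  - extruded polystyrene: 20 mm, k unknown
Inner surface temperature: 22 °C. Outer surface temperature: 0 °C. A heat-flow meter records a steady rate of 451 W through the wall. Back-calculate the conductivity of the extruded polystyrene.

k ≈ 0.0269 W/(m·K)

Model the wall as resistances in series:
R_dense concrete = L/(kA) = 0.19/(1.79×17.4) = 0.0061 K/W
Sum of known resistances R_other = 0.0061 K/W
Total R = ΔT/Q = 22/451 = 0.04878 K/W
R_extruded polystyrene = R_total − R_other = 0.04268 K/W
k = L/(R·A) = 0.02/(0.04268×17.4)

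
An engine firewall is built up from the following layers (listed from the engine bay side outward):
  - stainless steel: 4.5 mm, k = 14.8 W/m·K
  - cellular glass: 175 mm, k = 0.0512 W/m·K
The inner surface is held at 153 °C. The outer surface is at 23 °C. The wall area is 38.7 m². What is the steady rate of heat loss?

Treating each layer as a thermal resistance in series:
R_stainless steel = L/(kA) = 0.0045/(14.8×38.7) = 7.857×10^-6 K/W
R_cellular glass = L/(kA) = 0.175/(0.0512×38.7) = 0.08832 K/W
R_total = 0.08833 K/W
Q = ΔT / R_total = 130 / 0.08833

Q ≈ 1470 W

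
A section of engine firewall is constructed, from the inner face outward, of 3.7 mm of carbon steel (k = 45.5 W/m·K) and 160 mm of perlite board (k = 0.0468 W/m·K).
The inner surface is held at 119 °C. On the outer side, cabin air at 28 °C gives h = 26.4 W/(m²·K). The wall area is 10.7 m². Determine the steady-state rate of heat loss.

Thermal resistances in series:
R_carbon steel = L/(kA) = 0.0037/(45.5×10.7) = 7.6×10^-6 K/W
R_perlite board = L/(kA) = 0.16/(0.0468×10.7) = 0.3195 K/W
R_outer film = 1/(h_o·A) = 1/(26.4×10.7) = 0.00354 K/W
R_total = 0.3231 K/W
Q = ΔT / R_total = 91 / 0.3231

Q ≈ 282 W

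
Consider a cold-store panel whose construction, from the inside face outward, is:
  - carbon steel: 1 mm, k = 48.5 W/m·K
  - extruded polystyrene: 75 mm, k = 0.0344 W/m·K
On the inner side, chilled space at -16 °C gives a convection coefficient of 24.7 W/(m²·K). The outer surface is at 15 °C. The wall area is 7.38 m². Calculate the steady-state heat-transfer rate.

Q ≈ 103 W

Using the resistance-network approach (series):
R_inner film = 1/(h_i·A) = 1/(24.7×7.38) = 0.005486 K/W
R_carbon steel = L/(kA) = 0.001/(48.5×7.38) = 2.794×10^-6 K/W
R_extruded polystyrene = L/(kA) = 0.075/(0.0344×7.38) = 0.2954 K/W
R_total = 0.3009 K/W
Q = ΔT / R_total = 31 / 0.3009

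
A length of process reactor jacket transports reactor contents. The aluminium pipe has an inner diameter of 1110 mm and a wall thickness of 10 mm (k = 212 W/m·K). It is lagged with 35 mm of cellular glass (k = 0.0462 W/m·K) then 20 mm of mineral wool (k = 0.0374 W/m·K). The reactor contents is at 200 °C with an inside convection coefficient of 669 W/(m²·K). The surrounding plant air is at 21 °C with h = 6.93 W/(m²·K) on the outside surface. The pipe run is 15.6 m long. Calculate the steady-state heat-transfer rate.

Q ≈ 7270 W

Cylindrical conduction, so R = ln(r₂/r₁)/(2πkL) per layer, in series:
R_inner film = 1/(h_i·2πr₁L) = 1/(669×2π×0.555×15.6) = 2.748×10^-5 K/W
R_aluminium pipe wall = ln(565/555)/(2π×212×15.6) = 8.594×10^-7 K/W
R_cellular glass = ln(600/565)/(2π×0.0462×15.6) = 0.01327 K/W
R_mineral wool = ln(620/600)/(2π×0.0374×15.6) = 0.008945 K/W
R_outer film = 1/(h_o·2πr_oL) = 1/(6.93×2π×0.62×15.6) = 0.002374 K/W
R_total = 0.02462 K/W
Q = ΔT/R_total = 179/0.02462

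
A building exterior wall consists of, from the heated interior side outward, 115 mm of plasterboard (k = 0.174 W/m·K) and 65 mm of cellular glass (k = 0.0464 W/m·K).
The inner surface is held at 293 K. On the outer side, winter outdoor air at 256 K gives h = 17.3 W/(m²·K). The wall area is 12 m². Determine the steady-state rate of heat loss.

Q ≈ 209 W

Using the resistance-network approach (series):
R_plasterboard = L/(kA) = 0.115/(0.174×12) = 0.05508 K/W
R_cellular glass = L/(kA) = 0.065/(0.0464×12) = 0.1167 K/W
R_outer film = 1/(h_o·A) = 1/(17.3×12) = 0.004817 K/W
R_total = 0.1766 K/W
Q = ΔT / R_total = 37 / 0.1766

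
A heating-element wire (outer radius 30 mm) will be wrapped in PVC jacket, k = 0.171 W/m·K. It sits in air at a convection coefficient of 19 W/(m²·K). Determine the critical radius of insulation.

r_cr ≈ 9 mm

For a cylinder r_cr = k/h = 0.171/19
r_cr = 9 mm; since the bare radius (30 mm) is above r_cr, any added insulation will reduce heat loss.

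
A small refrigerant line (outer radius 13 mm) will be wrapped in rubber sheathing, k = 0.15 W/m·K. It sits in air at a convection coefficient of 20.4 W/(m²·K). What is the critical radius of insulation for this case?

r_cr ≈ 7.35 mm

For a cylinder r_cr = k/h = 0.15/20.4
r_cr = 7.35 mm; since the bare radius (13 mm) is above r_cr, any added insulation will reduce heat loss.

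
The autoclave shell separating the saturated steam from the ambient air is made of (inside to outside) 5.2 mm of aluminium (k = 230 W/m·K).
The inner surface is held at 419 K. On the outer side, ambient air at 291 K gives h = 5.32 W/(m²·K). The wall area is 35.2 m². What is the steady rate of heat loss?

Using the resistance-network approach (series):
R_aluminium = L/(kA) = 0.0052/(230×35.2) = 6.423×10^-7 K/W
R_outer film = 1/(h_o·A) = 1/(5.32×35.2) = 0.00534 K/W
R_total = 0.005341 K/W
Q = ΔT / R_total = 128 / 0.005341

Q ≈ 24000 W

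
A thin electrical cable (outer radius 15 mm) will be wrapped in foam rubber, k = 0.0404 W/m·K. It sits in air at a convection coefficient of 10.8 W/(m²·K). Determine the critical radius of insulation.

For a cylinder r_cr = k/h = 0.0404/10.8
r_cr = 3.74 mm; since the bare radius (15 mm) is above r_cr, any added insulation will reduce heat loss.

r_cr ≈ 3.74 mm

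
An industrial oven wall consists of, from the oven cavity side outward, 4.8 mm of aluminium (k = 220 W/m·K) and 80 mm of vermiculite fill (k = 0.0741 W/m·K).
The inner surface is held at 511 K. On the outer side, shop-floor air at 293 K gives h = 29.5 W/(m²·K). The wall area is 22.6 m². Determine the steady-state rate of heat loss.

Q ≈ 4420 W

Treating each layer as a thermal resistance in series:
R_aluminium = L/(kA) = 0.0048/(220×22.6) = 9.654×10^-7 K/W
R_vermiculite fill = L/(kA) = 0.08/(0.0741×22.6) = 0.04777 K/W
R_outer film = 1/(h_o·A) = 1/(29.5×22.6) = 0.0015 K/W
R_total = 0.04927 K/W
Q = ΔT / R_total = 218 / 0.04927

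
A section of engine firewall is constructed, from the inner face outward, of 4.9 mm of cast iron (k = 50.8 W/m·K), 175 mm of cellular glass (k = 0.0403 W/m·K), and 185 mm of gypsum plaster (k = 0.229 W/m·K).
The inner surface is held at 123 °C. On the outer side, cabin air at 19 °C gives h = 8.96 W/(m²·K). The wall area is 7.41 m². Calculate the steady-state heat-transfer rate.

Using the resistance-network approach (series):
R_cast iron = L/(kA) = 0.0049/(50.8×7.41) = 1.302×10^-5 K/W
R_cellular glass = L/(kA) = 0.175/(0.0403×7.41) = 0.586 K/W
R_gypsum plaster = L/(kA) = 0.185/(0.229×7.41) = 0.109 K/W
R_outer film = 1/(h_o·A) = 1/(8.96×7.41) = 0.01506 K/W
R_total = 0.7101 K/W
Q = ΔT / R_total = 104 / 0.7101

Q ≈ 146 W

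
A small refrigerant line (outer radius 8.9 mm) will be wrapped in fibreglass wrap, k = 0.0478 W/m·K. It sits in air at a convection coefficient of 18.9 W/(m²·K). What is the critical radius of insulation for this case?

For a cylinder r_cr = k/h = 0.0478/18.9
r_cr = 2.53 mm; since the bare radius (8.9 mm) is above r_cr, any added insulation will reduce heat loss.

r_cr ≈ 2.53 mm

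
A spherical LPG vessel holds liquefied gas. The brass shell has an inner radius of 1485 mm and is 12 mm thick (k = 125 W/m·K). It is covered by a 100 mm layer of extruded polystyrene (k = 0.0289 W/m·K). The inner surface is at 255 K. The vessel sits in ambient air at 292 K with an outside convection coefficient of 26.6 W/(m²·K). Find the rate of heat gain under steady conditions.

Q ≈ 318 W

For a spherical shell R = (1/r₁ − 1/r₂)/(4πk); film R = 1/(h·4πr²). In series:
R_brass shell = (1/1.485 − 1/1.497)/(4π×125) = 3.436×10^-6 K/W
R_extruded polystyrene = (1/1.497 − 1/1.597)/(4π×0.0289) = 0.1152 K/W
R_outer film = 1/(h·4πr_o²) = 1/(26.6×4π×1.597²) = 0.001173 K/W
R_total = 0.1164 K/W
Q = ΔT/R_total = 37/0.1164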